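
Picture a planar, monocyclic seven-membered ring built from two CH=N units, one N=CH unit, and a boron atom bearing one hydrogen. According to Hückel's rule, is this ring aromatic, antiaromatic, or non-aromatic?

The p orbitals form a continuous loop: the double-bond atoms are sp², each contributing one p electron; each =N– nitrogen is pyridine-type (lone pair in the sp² plane, one electron in the p orbital); the boron has an empty p orbital. The ring is fully conjugated.
Tallying contributions gives 3 × 2 = 6 from the double-bond units + 0 from the BH atom = 6.
That gives a 4n+2 count (6, n = 1).

Aromatic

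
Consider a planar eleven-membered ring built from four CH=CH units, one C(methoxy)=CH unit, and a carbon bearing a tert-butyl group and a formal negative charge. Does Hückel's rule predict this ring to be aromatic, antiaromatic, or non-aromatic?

Antiaromatic

The p orbitals form a continuous loop: every atom in a ring double bond is sp² and brings one electron to the p orbital; the carbanion's lone pair occupies the p orbital. The ring is fully conjugated.
π-electron count: 5 × 2 = 10 from the double-bond units + 2 from the C(tert-butyl)(-) atom = 12.
12 = 4(3); a planar, fully conjugated 4n system is antiaromatic.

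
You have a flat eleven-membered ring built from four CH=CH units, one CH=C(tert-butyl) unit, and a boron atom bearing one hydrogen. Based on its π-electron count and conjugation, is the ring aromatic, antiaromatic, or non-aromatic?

Check conjugation: each doubly-bonded ring atom is sp² with one p-orbital electron; the boron has an empty p orbital — every position has a p orbital, so the cyclic π system is continuous.
Adding the contributions, 5 × 2 = 10 from the double-bond units + 0 from the BH atom = 10.
10 = 4(2) + 2, which satisfies Hückel's 4n+2 rule.

Aromatic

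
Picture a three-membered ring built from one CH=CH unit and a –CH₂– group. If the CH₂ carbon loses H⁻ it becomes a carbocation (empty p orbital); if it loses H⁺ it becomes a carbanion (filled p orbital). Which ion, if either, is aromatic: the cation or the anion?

The cation

In both ions every ring atom is sp² and contributes a p orbital, so both rings are fully conjugated.
Cation: 1 × 2 + 0 = 2 π electrons → 4(0)+2, aromatic.
Anion: 1 × 2 + 2 = 4 π electrons → 4(1), antiaromatic.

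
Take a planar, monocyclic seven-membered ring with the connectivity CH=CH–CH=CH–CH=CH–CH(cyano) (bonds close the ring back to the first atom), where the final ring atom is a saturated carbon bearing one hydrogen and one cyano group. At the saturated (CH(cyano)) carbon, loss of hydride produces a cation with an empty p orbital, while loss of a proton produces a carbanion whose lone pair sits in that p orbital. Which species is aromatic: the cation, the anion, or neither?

In either ion the ring is fully conjugated: every atom, including the new sp² carbon, supplies a p orbital.
Cation: 3 × 2 + 0 = 6 π electrons → 4(1)+2, aromatic.
Anion: 3 × 2 + 2 = 8 π electrons → 4(2), antiaromatic.

The cation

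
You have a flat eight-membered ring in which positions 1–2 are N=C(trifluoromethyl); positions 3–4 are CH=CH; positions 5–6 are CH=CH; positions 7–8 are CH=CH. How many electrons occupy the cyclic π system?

All ring atoms are sp² and supply a p orbital to the ring (the double-bond atoms are sp², each contributing one p electron; each sp² =N– keeps its lone pair in-plane and puts one electron into the π system); the conjugation is uninterrupted.
Tallying contributions gives 4 × 2 = 8 from the 4 double-bond units.

8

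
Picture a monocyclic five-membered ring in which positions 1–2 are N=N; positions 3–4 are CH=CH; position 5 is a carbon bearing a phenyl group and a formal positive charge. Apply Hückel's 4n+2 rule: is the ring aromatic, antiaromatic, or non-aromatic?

Check conjugation: the double-bond atoms are sp², each contributing one p electron; the doubly-bonded nitrogens are pyridine-type — their lone pairs lie in the ring plane, leaving one electron in the p orbital; the carbocation has an empty p orbital — every position has a p orbital, so the cyclic π system is continuous.
Adding the contributions, 2 × 2 = 4 from the double-bond units + 0 from the C(phenyl)(+) atom = 4.
4 is a 4n count (n = 1), so the planar conjugated ring is antiaromatic.

Antiaromatic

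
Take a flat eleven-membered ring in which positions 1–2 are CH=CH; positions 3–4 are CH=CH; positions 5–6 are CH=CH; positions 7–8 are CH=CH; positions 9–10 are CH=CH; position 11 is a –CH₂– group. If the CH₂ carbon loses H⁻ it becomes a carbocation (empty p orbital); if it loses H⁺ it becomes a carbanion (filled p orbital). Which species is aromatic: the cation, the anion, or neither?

In either ion the ring is fully conjugated: every atom, including the new sp² carbon, supplies a p orbital.
Cation: 5 × 2 + 0 = 10 π electrons → 4(2)+2, aromatic.
Anion: 5 × 2 + 2 = 12 π electrons → 4(3), antiaromatic.

The cation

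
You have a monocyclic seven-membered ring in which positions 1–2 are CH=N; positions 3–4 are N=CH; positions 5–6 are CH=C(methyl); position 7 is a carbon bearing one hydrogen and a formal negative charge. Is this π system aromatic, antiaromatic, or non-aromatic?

Antiaromatic

Every ring atom contributes a p orbital perpendicular to the ring (the double-bond atoms are sp², each contributing one p electron; the doubly-bonded nitrogens are pyridine-type — their lone pairs lie in the ring plane, leaving one electron in the p orbital; the carbanion's lone pair occupies the p orbital), so the π system is cyclic and fully conjugated.
Tallying contributions gives 3 × 2 = 6 from the double-bond units + 2 from the CH(-) atom = 8.
With 8 = 4·2 π electrons, Hückel's rule classifies the planar ring as antiaromatic.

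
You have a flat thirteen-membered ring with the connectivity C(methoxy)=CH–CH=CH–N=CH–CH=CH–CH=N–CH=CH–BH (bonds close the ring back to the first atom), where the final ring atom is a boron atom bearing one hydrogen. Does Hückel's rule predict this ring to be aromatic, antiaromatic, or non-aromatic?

Antiaromatic

The p orbitals form a continuous loop: each doubly-bonded ring atom is sp² with one p-orbital electron; each =N– nitrogen is pyridine-type (lone pair in the sp² plane, one electron in the p orbital); the boron has an empty p orbital. The ring is fully conjugated.
Counting π electrons: 6 × 2 = 12 from the double-bond units + 0 from the BH atom = 12.
12 is a 4n count (n = 3), so the planar conjugated ring is antiaromatic.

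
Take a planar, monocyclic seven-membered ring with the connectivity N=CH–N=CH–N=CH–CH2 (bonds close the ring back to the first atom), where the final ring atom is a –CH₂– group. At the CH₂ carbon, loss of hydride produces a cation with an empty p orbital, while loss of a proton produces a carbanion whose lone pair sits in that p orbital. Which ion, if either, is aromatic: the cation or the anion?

The cation

In both ions every ring atom is sp² and contributes a p orbital, so both rings are fully conjugated.
Cation: 3 × 2 + 0 = 6 π electrons → 4(1)+2, aromatic.
Anion: 3 × 2 + 2 = 8 π electrons → 4(2), antiaromatic.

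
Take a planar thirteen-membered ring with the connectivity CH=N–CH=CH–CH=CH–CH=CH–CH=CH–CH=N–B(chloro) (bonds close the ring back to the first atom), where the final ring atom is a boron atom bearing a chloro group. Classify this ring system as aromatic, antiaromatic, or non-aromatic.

The p orbitals form a continuous loop: the double-bond atoms are sp², each contributing one p electron; the doubly-bonded nitrogens are pyridine-type — their lone pairs lie in the ring plane, leaving one electron in the p orbital; the boron has an empty p orbital. The ring is fully conjugated.
π-electron count: 6 × 2 = 12 from the double-bond units + 0 from the B(chloro) atom = 12.
A 4n π count (12, n = 3) in a planar conjugated ring means antiaromatic.

Antiaromatic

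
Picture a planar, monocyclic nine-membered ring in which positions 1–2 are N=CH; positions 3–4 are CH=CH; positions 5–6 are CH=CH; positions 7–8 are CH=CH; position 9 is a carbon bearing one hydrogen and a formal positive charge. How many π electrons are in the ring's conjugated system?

All ring atoms are sp² and supply a p orbital to the ring (the double-bond atoms are sp², each contributing one p electron; each =N– nitrogen is pyridine-type (lone pair in the sp² plane, one electron in the p orbital); the carbocation has an empty p orbital); the conjugation is uninterrupted.
Tallying contributions gives 4 × 2 = 8 from the double-bond units + 0 from the CH(+) atom = 8.

8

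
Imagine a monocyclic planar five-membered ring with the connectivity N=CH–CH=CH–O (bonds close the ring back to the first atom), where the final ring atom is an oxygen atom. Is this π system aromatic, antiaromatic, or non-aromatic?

Check conjugation: every atom in a ring double bond is sp² and brings one electron to the p orbital; the doubly-bonded nitrogens are pyridine-type — their lone pairs lie in the ring plane, leaving one electron in the p orbital; the oxygen donates one lone pair from its p orbital — every position has a p orbital, so the cyclic π system is continuous.
π-electron count: 2 × 2 = 4 from the double-bond units + 2 from the O atom = 6.
6 = 4(1) + 2, which satisfies Hückel's 4n+2 rule.

Aromatic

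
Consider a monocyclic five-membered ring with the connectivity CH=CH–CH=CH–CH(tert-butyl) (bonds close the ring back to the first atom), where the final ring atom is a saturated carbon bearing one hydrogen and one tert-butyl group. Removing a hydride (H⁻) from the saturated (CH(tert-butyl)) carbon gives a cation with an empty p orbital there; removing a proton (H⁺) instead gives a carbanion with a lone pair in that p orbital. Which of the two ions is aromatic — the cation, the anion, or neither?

The anion

In either ion the ring is fully conjugated: every atom, including the new sp² carbon, supplies a p orbital.
Cation: 2 × 2 + 0 = 4 π electrons → 4(1), antiaromatic.
Anion: 2 × 2 + 2 = 6 π electrons → 4(1)+2, aromatic.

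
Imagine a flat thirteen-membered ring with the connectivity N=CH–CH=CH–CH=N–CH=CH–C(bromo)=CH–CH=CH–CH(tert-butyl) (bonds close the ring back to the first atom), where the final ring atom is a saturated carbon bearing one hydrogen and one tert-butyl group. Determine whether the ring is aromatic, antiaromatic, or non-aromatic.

The CH(tert-butyl) carbon is saturated: that saturated carbon is sp³ and has no p orbital in the ring π system. Conjugation is not continuous around the ring.
Hückel's rule only applies to fully conjugated rings, so this one is simply non-aromatic.

Non-aromatic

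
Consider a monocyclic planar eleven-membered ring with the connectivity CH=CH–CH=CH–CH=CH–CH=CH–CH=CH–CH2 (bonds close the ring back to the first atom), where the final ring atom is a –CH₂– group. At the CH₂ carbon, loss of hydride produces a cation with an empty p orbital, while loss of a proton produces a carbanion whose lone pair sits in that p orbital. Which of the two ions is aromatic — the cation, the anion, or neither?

In both ions every ring atom is sp² and contributes a p orbital, so both rings are fully conjugated.
Cation: 5 × 2 + 0 = 10 π electrons → 4(2)+2, aromatic.
Anion: 5 × 2 + 2 = 12 π electrons → 4(3), antiaromatic.

The cation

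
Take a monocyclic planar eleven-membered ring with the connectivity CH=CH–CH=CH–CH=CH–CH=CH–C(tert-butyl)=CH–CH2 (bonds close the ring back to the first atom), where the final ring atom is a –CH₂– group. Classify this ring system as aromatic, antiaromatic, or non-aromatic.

The CH2 position has four σ bonds — the tetrahedral CH₂ carbon is sp³ and has no p orbital in the ring π system — so the cyclic conjugation is interrupted.
A ring that is not fully conjugated cannot be aromatic or antiaromatic regardless of its π-electron count.

Non-aromatic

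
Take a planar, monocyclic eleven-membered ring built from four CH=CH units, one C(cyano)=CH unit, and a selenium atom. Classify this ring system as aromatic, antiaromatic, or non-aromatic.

Every ring atom contributes a p orbital perpendicular to the ring (the double-bond atoms are sp², each contributing one p electron; the selenium donates one lone pair from its p orbital), so the π system is cyclic and fully conjugated.
π-electron count: 5 × 2 = 10 from the double-bond units + 2 from the Se atom = 12.
With 12 = 4·3 π electrons, Hückel's rule classifies the planar ring as antiaromatic.

Antiaromatic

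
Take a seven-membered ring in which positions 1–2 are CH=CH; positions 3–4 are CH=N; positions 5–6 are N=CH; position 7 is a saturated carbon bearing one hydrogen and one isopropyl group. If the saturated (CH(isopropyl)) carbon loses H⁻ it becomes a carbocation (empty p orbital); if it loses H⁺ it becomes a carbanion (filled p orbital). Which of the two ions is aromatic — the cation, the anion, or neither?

The cation

In either ion the ring is fully conjugated: every atom, including the new sp² carbon, supplies a p orbital.
Cation: 3 × 2 + 0 = 6 π electrons → 4(1)+2, aromatic.
Anion: 3 × 2 + 2 = 8 π electrons → 4(2), antiaromatic.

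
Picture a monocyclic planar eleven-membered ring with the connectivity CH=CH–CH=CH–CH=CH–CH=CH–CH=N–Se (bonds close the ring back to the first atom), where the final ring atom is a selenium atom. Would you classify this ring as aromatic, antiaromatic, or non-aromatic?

Antiaromatic

The p orbitals form a continuous loop: every atom in a ring double bond is sp² and brings one electron to the p orbital; the doubly-bonded nitrogens are pyridine-type — their lone pairs lie in the ring plane, leaving one electron in the p orbital; the selenium donates one lone pair from its p orbital. The ring is fully conjugated.
Adding the contributions, 5 × 2 = 10 from the double-bond units + 2 from the Se atom = 12.
A 4n π count (12, n = 3) in a planar conjugated ring means antiaromatic.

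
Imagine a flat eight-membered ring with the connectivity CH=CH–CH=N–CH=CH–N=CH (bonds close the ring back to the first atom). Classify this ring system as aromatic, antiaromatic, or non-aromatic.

Every ring atom contributes a p orbital perpendicular to the ring (the double-bond atoms are sp², each contributing one p electron; the doubly-bonded nitrogens are pyridine-type — their lone pairs lie in the ring plane, leaving one electron in the p orbital), so the π system is cyclic and fully conjugated.
Adding the contributions, 4 × 2 = 8 from the 4 double-bond units.
A 4n π count (8, n = 2) in a planar conjugated ring means antiaromatic.

Antiaromatic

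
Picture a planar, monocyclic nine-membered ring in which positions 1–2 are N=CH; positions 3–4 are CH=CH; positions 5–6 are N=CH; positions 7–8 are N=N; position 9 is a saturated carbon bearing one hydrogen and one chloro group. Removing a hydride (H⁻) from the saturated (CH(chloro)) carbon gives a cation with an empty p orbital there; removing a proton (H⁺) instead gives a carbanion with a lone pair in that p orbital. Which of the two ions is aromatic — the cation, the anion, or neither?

In either ion the ring is fully conjugated: every atom, including the new sp² carbon, supplies a p orbital.
Cation: 4 × 2 + 0 = 8 π electrons → 4(2), antiaromatic.
Anion: 4 × 2 + 2 = 10 π electrons → 4(2)+2, aromatic.

The anion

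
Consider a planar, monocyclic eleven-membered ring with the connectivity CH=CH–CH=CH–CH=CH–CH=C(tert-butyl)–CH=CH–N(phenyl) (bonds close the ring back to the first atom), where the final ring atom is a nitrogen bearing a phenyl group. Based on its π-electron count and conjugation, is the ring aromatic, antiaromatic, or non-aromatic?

Antiaromatic

The p orbitals form a continuous loop: each doubly-bonded ring atom is sp² with one p-orbital electron; the pyrrole-type nitrogen donates its lone pair from the p orbital. The ring is fully conjugated.
Adding the contributions, 5 × 2 = 10 from the double-bond units + 2 from the N(phenyl) atom = 12.
With 12 = 4·3 π electrons, Hückel's rule classifies the planar ring as antiaromatic.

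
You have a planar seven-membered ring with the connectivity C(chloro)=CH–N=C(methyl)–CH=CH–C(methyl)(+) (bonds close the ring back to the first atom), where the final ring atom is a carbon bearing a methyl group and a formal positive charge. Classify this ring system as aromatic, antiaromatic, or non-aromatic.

Aromatic

Every ring atom contributes a p orbital perpendicular to the ring (each doubly-bonded ring atom is sp² with one p-orbital electron; each =N– nitrogen is pyridine-type (lone pair in the sp² plane, one electron in the p orbital); the carbocation has an empty p orbital), so the π system is cyclic and fully conjugated.
Tallying contributions gives 3 × 2 = 6 from the double-bond units + 0 from the C(methyl)(+) atom = 6.
That gives a 4n+2 count (6, n = 1).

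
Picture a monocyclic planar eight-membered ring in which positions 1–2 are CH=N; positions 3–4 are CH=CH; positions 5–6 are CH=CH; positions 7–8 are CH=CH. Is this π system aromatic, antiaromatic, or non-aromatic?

Antiaromatic

Check conjugation: every atom in a ring double bond is sp² and brings one electron to the p orbital; each sp² =N– keeps its lone pair in-plane and puts one electron into the π system — every position has a p orbital, so the cyclic π system is continuous.
Counting π electrons: 4 × 2 = 8 from the 4 double-bond units.
8 is a 4n count (n = 2), so the planar conjugated ring is antiaromatic.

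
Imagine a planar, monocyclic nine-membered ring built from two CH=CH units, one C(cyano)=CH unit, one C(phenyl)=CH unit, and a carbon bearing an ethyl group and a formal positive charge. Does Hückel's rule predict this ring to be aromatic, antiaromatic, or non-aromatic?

Every ring atom contributes a p orbital perpendicular to the ring (each doubly-bonded ring atom is sp² with one p-orbital electron; the carbocation has an empty p orbital), so the π system is cyclic and fully conjugated.
Adding the contributions, 4 × 2 = 8 from the double-bond units + 0 from the C(ethyl)(+) atom = 8.
With 8 = 4·2 π electrons, Hückel's rule classifies the planar ring as antiaromatic.

Antiaromatic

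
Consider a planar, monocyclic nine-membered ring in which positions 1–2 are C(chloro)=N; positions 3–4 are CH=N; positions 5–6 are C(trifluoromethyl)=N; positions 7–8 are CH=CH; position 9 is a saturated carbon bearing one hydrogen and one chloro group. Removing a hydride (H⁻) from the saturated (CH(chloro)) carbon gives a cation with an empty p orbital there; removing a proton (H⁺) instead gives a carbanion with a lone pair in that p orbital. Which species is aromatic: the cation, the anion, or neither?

The anion

In either ion the ring is fully conjugated: every atom, including the new sp² carbon, supplies a p orbital.
Cation: 4 × 2 + 0 = 8 π electrons → 4(2), antiaromatic.
Anion: 4 × 2 + 2 = 10 π electrons → 4(2)+2, aromatic.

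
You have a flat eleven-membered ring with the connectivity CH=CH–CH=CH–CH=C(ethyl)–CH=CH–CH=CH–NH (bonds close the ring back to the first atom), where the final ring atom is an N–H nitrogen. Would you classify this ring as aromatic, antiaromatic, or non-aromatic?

All ring atoms are sp² and supply a p orbital to the ring (the double-bond atoms are sp², each contributing one p electron; the pyrrole-type nitrogen donates its lone pair from the p orbital); the conjugation is uninterrupted.
Tallying contributions gives 5 × 2 = 10 from the double-bond units + 2 from the NH atom = 12.
A 4n π count (12, n = 3) in a planar conjugated ring means antiaromatic.

Antiaromatic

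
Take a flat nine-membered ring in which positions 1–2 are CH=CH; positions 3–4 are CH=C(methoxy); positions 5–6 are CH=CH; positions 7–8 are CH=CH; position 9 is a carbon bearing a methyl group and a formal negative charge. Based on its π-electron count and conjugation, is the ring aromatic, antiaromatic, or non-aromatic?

The p orbitals form a continuous loop: the double-bond atoms are sp², each contributing one p electron; the carbanion's lone pair occupies the p orbital. The ring is fully conjugated.
Tallying contributions gives 4 × 2 = 8 from the double-bond units + 2 from the C(methyl)(-) atom = 10.
With 10 π electrons (n = 2), the Hückel 4n+2 condition holds.

Aromatic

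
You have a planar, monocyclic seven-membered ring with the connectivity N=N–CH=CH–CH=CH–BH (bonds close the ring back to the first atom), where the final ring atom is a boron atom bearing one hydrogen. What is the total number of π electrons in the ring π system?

6

Check conjugation: every atom in a ring double bond is sp² and brings one electron to the p orbital; the doubly-bonded nitrogens are pyridine-type — their lone pairs lie in the ring plane, leaving one electron in the p orbital; the boron has an empty p orbital — every position has a p orbital, so the cyclic π system is continuous.
Adding the contributions, 3 × 2 = 6 from the double-bond units + 0 from the BH atom = 6.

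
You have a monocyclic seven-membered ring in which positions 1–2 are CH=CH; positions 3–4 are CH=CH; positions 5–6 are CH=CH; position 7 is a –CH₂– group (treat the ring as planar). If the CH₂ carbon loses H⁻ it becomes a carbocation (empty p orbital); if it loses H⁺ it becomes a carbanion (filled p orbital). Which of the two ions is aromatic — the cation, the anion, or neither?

The cation

Both ions have a continuous loop of p orbitals — each ring atom is sp².
Cation: 3 × 2 + 0 = 6 π electrons → 4(1)+2, aromatic.
Anion: 3 × 2 + 2 = 8 π electrons → 4(2), antiaromatic.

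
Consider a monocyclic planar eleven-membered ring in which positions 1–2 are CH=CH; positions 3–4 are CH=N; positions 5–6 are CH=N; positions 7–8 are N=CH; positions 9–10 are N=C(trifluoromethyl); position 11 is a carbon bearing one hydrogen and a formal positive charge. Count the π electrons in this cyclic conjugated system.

Check conjugation: the double-bond atoms are sp², each contributing one p electron; the doubly-bonded nitrogens are pyridine-type — their lone pairs lie in the ring plane, leaving one electron in the p orbital; the carbocation has an empty p orbital — every position has a p orbital, so the cyclic π system is continuous.
Tallying contributions gives 5 × 2 = 10 from the double-bond units + 0 from the CH(+) atom = 10.

10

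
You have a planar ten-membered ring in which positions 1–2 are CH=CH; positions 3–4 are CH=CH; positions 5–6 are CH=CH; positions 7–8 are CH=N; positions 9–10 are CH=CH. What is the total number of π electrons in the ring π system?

10

Check conjugation: every atom in a ring double bond is sp² and brings one electron to the p orbital; each =N– nitrogen is pyridine-type (lone pair in the sp² plane, one electron in the p orbital) — every position has a p orbital, so the cyclic π system is continuous.
Tallying contributions gives 5 × 2 = 10 from the 5 double-bond units.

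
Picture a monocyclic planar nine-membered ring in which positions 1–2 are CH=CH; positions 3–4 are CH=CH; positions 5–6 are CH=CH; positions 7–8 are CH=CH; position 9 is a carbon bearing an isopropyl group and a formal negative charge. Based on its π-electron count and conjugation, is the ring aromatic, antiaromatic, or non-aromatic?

The p orbitals form a continuous loop: the double-bond atoms are sp², each contributing one p electron; the carbanion's lone pair occupies the p orbital. The ring is fully conjugated.
Counting π electrons: 4 × 2 = 8 from the double-bond units + 2 from the C(isopropyl)(-) atom = 10.
Since 10 = 4·2 + 2, the ring meets the 4n+2 criterion.

Aromatic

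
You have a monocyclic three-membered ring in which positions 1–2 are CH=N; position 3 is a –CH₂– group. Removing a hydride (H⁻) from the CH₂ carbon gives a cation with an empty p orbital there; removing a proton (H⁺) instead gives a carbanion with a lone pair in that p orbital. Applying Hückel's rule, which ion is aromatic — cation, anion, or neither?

Both ions have a continuous loop of p orbitals — each ring atom is sp².
Cation: 1 × 2 + 0 = 2 π electrons → 4(0)+2, aromatic.
Anion: 1 × 2 + 2 = 4 π electrons → 4(1), antiaromatic.

The cation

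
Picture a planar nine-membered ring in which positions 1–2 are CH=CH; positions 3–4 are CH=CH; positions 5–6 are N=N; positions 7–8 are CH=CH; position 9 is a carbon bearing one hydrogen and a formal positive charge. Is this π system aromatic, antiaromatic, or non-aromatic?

All ring atoms are sp² and supply a p orbital to the ring (the double-bond atoms are sp², each contributing one p electron; the doubly-bonded nitrogens are pyridine-type — their lone pairs lie in the ring plane, leaving one electron in the p orbital; the carbocation has an empty p orbital); the conjugation is uninterrupted.
Adding the contributions, 4 × 2 = 8 from the double-bond units + 0 from the CH(+) atom = 8.
A 4n π count (8, n = 2) in a planar conjugated ring means antiaromatic.

Antiaromatic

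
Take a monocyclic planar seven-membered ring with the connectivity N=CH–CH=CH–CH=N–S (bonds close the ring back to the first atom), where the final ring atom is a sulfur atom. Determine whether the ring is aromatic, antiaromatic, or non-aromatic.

Antiaromatic

Check conjugation: every atom in a ring double bond is sp² and brings one electron to the p orbital; each =N– nitrogen is pyridine-type (lone pair in the sp² plane, one electron in the p orbital); the sulfur donates one lone pair from its p orbital — every position has a p orbital, so the cyclic π system is continuous.
Adding the contributions, 3 × 2 = 6 from the double-bond units + 2 from the S atom = 8.
With 8 = 4·2 π electrons, Hückel's rule classifies the planar ring as antiaromatic.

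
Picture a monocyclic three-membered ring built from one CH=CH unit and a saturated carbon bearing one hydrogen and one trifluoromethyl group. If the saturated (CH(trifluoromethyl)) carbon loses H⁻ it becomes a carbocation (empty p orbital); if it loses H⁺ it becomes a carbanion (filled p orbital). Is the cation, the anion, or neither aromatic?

The cation

Both ions have a continuous loop of p orbitals — each ring atom is sp².
Cation: 1 × 2 + 0 = 2 π electrons → 4(0)+2, aromatic.
Anion: 1 × 2 + 2 = 4 π electrons → 4(1), antiaromatic.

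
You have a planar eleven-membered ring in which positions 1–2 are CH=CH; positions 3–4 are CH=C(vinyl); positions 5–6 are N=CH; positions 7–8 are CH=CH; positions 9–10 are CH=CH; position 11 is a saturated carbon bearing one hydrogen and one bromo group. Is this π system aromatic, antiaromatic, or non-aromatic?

The CH(bromo) carbon is saturated: that saturated carbon is sp³ and has no p orbital in the ring π system. Conjugation is not continuous around the ring.
Without a continuous loop of overlapping p orbitals the Hückel electron count never comes into play.

Non-aromatic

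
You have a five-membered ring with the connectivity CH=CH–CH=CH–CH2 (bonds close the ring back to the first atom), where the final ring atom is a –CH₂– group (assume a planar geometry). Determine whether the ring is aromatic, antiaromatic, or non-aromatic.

Non-aromatic

Because the tetrahedral CH₂ carbon is sp³ and has no p orbital in the ring π system at the CH2 position, the π system cannot extend all the way around the ring.
A ring that is not fully conjugated cannot be aromatic or antiaromatic regardless of its π-electron count.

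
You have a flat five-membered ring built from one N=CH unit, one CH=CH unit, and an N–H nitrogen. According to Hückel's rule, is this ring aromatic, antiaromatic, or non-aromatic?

Every ring atom contributes a p orbital perpendicular to the ring (the double-bond atoms are sp², each contributing one p electron; the doubly-bonded nitrogens are pyridine-type — their lone pairs lie in the ring plane, leaving one electron in the p orbital; the pyrrole-type nitrogen donates its lone pair from the p orbital), so the π system is cyclic and fully conjugated.
Tallying contributions gives 2 × 2 = 4 from the double-bond units + 2 from the NH atom = 6.
With 6 π electrons (n = 1), the Hückel 4n+2 condition holds.

Aromatic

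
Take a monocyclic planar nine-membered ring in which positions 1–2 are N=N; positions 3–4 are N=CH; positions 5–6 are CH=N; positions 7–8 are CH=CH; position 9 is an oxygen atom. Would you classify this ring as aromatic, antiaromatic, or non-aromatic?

Every ring atom contributes a p orbital perpendicular to the ring (every atom in a ring double bond is sp² and brings one electron to the p orbital; each sp² =N– keeps its lone pair in-plane and puts one electron into the π system; the oxygen donates one lone pair from its p orbital), so the π system is cyclic and fully conjugated.
π-electron count: 4 × 2 = 8 from the double-bond units + 2 from the O atom = 10.
Since 10 = 4·2 + 2, the ring meets the 4n+2 criterion.

Aromatic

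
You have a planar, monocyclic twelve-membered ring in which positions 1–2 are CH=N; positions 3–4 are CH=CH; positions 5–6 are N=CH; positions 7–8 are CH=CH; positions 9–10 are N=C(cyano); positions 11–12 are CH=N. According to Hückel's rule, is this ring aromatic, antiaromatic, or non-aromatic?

The p orbitals form a continuous loop: each doubly-bonded ring atom is sp² with one p-orbital electron; each =N– nitrogen is pyridine-type (lone pair in the sp² plane, one electron in the p orbital). The ring is fully conjugated.
Adding the contributions, 6 × 2 = 12 from the 6 double-bond units.
With 12 = 4·3 π electrons, Hückel's rule classifies the planar ring as antiaromatic.

Antiaromatic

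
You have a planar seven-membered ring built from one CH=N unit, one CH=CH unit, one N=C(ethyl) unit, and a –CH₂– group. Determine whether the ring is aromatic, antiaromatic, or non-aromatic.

At the CH2 position, the tetrahedral CH₂ carbon is sp³ and has no p orbital in the ring π system; the ring's p-orbital overlap is broken there.
Broken conjugation rules out both aromaticity and antiaromaticity.

Non-aromatic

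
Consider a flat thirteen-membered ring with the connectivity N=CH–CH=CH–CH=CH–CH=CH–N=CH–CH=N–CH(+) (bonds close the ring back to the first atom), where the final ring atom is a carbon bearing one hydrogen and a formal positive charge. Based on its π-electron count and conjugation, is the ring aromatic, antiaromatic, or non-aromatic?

Check conjugation: each doubly-bonded ring atom is sp² with one p-orbital electron; each sp² =N– keeps its lone pair in-plane and puts one electron into the π system; the carbocation has an empty p orbital — every position has a p orbital, so the cyclic π system is continuous.
Adding the contributions, 6 × 2 = 12 from the double-bond units + 0 from the CH(+) atom = 12.
12 = 4(3); a planar, fully conjugated 4n system is antiaromatic.

Antiaromatic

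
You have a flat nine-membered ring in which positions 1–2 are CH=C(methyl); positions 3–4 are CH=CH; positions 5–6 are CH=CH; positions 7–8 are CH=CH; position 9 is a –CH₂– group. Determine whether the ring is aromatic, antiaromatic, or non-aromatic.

The CH2 carbon is saturated: the tetrahedral CH₂ carbon is sp³ and has no p orbital in the ring π system. Conjugation is not continuous around the ring.
A ring that is not fully conjugated cannot be aromatic or antiaromatic regardless of its π-electron count.

Non-aromatic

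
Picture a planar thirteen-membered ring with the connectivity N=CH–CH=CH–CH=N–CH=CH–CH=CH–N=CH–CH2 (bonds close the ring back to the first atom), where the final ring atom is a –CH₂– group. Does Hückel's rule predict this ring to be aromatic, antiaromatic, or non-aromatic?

Non-aromatic

The CH2 carbon is saturated: the tetrahedral CH₂ carbon is sp³ and has no p orbital in the ring π system. Conjugation is not continuous around the ring.
A ring that is not fully conjugated cannot be aromatic or antiaromatic regardless of its π-electron count.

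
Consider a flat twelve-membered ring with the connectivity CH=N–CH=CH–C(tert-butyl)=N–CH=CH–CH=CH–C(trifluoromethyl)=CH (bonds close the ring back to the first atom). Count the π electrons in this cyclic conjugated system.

The p orbitals form a continuous loop: every atom in a ring double bond is sp² and brings one electron to the p orbital; the doubly-bonded nitrogens are pyridine-type — their lone pairs lie in the ring plane, leaving one electron in the p orbital. The ring is fully conjugated.
Adding the contributions, 6 × 2 = 12 from the 6 double-bond units.

12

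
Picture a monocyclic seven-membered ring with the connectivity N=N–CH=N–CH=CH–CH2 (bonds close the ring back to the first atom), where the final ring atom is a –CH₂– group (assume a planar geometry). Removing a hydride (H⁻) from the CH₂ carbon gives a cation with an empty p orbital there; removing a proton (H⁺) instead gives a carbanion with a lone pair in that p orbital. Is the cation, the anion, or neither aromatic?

The cation

Both ions have a continuous loop of p orbitals — each ring atom is sp².
Cation: 3 × 2 + 0 = 6 π electrons → 4(1)+2, aromatic.
Anion: 3 × 2 + 2 = 8 π electrons → 4(2), antiaromatic.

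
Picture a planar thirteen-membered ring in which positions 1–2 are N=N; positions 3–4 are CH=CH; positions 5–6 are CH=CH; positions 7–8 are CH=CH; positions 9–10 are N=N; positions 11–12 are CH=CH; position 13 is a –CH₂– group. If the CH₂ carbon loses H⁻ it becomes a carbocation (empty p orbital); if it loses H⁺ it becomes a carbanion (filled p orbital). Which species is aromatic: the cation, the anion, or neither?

In both ions every ring atom is sp² and contributes a p orbital, so both rings are fully conjugated.
Cation: 6 × 2 + 0 = 12 π electrons → 4(3), antiaromatic.
Anion: 6 × 2 + 2 = 14 π electrons → 4(3)+2, aromatic.

The anion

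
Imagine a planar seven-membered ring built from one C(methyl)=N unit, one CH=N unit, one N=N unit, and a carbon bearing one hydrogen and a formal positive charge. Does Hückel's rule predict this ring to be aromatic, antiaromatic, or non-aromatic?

All ring atoms are sp² and supply a p orbital to the ring (the double-bond atoms are sp², each contributing one p electron; each =N– nitrogen is pyridine-type (lone pair in the sp² plane, one electron in the p orbital); the carbocation has an empty p orbital); the conjugation is uninterrupted.
Counting π electrons: 3 × 2 = 6 from the double-bond units + 0 from the CH(+) atom = 6.
With 6 π electrons (n = 1), the Hückel 4n+2 condition holds.

Aromatic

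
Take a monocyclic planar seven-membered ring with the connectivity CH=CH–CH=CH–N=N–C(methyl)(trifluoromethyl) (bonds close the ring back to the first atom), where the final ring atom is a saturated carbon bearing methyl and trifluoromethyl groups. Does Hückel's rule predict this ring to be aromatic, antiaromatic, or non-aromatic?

Because that saturated carbon is sp³ and has no p orbital in the ring π system at the C(methyl)(trifluoromethyl) position, the π system cannot extend all the way around the ring.
Without a continuous loop of overlapping p orbitals the Hückel electron count never comes into play.

Non-aromatic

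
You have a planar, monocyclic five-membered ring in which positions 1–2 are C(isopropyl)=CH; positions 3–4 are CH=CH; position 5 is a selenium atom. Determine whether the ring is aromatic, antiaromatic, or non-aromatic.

Aromatic

The p orbitals form a continuous loop: the double-bond atoms are sp², each contributing one p electron; the selenium donates one lone pair from its p orbital. The ring is fully conjugated.
Adding the contributions, 2 × 2 = 4 from the double-bond units + 2 from the Se atom = 6.
Since 6 = 4·1 + 2, the ring meets the 4n+2 criterion.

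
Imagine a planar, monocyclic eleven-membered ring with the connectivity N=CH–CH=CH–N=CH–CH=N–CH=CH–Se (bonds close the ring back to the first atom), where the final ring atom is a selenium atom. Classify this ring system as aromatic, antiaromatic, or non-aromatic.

Check conjugation: every atom in a ring double bond is sp² and brings one electron to the p orbital; the doubly-bonded nitrogens are pyridine-type — their lone pairs lie in the ring plane, leaving one electron in the p orbital; the selenium donates one lone pair from its p orbital — every position has a p orbital, so the cyclic π system is continuous.
Tallying contributions gives 5 × 2 = 10 from the double-bond units + 2 from the Se atom = 12.
12 = 4(3); a planar, fully conjugated 4n system is antiaromatic.

Antiaromatic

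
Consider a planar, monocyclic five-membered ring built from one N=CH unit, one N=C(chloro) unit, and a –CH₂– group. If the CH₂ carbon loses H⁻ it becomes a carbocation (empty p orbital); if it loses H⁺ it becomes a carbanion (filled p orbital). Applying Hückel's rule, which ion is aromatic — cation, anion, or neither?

The anion

In both ions every ring atom is sp² and contributes a p orbital, so both rings are fully conjugated.
Cation: 2 × 2 + 0 = 4 π electrons → 4(1), antiaromatic.
Anion: 2 × 2 + 2 = 6 π electrons → 4(1)+2, aromatic.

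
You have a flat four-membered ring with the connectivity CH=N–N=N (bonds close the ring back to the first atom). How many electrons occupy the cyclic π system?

Check conjugation: each doubly-bonded ring atom is sp² with one p-orbital electron; the doubly-bonded nitrogens are pyridine-type — their lone pairs lie in the ring plane, leaving one electron in the p orbital — every position has a p orbital, so the cyclic π system is continuous.
π-electron count: 2 × 2 = 4 from the 2 double-bond units.

4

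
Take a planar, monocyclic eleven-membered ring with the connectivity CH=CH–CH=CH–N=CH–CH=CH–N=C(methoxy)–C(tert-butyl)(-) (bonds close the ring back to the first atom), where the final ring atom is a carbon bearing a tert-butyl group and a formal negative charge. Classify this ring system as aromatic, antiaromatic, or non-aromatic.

Antiaromatic

Check conjugation: every atom in a ring double bond is sp² and brings one electron to the p orbital; the doubly-bonded nitrogens are pyridine-type — their lone pairs lie in the ring plane, leaving one electron in the p orbital; the carbanion's lone pair occupies the p orbital — every position has a p orbital, so the cyclic π system is continuous.
Adding the contributions, 5 × 2 = 10 from the double-bond units + 2 from the C(tert-butyl)(-) atom = 12.
12 = 4(3); a planar, fully conjugated 4n system is antiaromatic.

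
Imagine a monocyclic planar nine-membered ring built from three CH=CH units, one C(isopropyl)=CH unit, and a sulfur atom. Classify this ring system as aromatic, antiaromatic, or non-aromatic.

Aromatic

All ring atoms are sp² and supply a p orbital to the ring (the double-bond atoms are sp², each contributing one p electron; the sulfur donates one lone pair from its p orbital); the conjugation is uninterrupted.
π-electron count: 4 × 2 = 8 from the double-bond units + 2 from the S atom = 10.
10 = 4(2) + 2, which satisfies Hückel's 4n+2 rule.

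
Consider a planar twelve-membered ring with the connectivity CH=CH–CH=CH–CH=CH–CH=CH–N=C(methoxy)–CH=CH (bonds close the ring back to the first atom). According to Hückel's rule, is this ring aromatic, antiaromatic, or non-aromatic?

All ring atoms are sp² and supply a p orbital to the ring (each doubly-bonded ring atom is sp² with one p-orbital electron; the doubly-bonded nitrogens are pyridine-type — their lone pairs lie in the ring plane, leaving one electron in the p orbital); the conjugation is uninterrupted.
Counting π electrons: 6 × 2 = 12 from the 6 double-bond units.
With 12 = 4·3 π electrons, Hückel's rule classifies the planar ring as antiaromatic.

Antiaromatic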